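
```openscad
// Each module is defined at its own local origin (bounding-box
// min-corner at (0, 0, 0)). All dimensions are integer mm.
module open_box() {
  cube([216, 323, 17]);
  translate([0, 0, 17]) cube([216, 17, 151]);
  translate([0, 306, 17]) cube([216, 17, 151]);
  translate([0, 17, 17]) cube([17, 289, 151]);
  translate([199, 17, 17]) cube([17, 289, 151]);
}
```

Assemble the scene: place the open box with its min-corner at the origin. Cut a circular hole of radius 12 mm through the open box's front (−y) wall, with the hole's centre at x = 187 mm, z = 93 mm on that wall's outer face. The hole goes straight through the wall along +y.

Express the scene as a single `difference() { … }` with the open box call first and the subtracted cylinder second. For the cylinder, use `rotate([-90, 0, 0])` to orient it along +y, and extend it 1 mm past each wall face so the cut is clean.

difference() {
  open_box();
  translate([187, -1, 93]) rotate([-90, 0, 0]) cylinder(h = 19, r = 12);
}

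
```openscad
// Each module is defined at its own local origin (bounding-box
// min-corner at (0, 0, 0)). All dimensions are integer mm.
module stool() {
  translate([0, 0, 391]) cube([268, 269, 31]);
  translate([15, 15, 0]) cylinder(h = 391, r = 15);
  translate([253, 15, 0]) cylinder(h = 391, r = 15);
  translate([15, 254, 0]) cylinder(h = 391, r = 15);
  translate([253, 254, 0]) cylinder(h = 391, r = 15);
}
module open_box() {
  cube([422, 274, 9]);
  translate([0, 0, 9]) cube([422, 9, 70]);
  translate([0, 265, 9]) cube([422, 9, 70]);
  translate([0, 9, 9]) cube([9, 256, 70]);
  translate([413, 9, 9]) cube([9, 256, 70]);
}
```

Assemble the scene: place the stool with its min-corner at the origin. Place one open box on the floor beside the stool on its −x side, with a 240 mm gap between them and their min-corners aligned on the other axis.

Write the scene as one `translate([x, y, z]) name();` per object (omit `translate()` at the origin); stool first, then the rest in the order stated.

stool();
translate([-662, 0, 0]) open_box();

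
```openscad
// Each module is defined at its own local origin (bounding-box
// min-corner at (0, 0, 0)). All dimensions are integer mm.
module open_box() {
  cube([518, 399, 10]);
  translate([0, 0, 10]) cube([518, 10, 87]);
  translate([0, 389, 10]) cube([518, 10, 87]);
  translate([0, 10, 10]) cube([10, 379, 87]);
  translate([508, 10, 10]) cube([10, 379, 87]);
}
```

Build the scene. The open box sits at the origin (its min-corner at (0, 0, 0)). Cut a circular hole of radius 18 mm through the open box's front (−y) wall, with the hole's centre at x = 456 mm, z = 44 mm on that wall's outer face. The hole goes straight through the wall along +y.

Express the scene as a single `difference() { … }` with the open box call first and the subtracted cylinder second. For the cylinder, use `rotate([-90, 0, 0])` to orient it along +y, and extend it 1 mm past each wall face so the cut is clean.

difference() {
  open_box();
  translate([456, -1, 44]) rotate([-90, 0, 0]) cylinder(h = 12, r = 18);
}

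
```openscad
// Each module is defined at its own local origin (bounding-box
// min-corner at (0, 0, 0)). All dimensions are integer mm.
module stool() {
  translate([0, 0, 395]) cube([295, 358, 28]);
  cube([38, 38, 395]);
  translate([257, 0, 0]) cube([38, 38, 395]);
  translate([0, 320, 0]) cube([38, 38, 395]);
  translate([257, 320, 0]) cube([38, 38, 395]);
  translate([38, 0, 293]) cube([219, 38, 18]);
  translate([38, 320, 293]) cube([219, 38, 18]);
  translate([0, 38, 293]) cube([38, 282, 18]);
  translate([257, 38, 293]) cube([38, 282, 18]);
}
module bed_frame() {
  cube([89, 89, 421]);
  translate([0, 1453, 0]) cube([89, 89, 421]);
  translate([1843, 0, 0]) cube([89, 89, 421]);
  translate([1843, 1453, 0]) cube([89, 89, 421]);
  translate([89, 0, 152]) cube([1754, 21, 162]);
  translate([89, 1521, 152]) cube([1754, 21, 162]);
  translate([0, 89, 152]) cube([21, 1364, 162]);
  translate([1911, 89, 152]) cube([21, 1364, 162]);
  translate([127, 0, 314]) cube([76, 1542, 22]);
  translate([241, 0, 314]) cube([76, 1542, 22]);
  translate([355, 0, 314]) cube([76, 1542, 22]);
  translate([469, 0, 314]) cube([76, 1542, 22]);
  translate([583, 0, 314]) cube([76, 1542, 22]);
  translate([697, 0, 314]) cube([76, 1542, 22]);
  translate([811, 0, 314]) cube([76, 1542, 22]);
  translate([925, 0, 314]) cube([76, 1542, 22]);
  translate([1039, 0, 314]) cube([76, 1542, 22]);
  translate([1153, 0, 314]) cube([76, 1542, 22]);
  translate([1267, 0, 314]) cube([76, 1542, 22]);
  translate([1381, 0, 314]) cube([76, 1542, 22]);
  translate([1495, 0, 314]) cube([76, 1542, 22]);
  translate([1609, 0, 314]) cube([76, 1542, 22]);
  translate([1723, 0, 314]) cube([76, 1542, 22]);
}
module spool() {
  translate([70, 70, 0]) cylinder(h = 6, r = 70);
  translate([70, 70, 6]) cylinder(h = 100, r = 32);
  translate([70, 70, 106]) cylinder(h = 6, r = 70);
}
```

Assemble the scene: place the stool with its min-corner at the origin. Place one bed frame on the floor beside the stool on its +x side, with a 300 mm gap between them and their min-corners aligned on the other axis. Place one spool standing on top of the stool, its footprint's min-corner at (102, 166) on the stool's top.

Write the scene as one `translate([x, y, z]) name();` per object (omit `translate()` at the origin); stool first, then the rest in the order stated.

stool();
translate([595, 0, 0]) bed_frame();
translate([102, 166, 423]) spool();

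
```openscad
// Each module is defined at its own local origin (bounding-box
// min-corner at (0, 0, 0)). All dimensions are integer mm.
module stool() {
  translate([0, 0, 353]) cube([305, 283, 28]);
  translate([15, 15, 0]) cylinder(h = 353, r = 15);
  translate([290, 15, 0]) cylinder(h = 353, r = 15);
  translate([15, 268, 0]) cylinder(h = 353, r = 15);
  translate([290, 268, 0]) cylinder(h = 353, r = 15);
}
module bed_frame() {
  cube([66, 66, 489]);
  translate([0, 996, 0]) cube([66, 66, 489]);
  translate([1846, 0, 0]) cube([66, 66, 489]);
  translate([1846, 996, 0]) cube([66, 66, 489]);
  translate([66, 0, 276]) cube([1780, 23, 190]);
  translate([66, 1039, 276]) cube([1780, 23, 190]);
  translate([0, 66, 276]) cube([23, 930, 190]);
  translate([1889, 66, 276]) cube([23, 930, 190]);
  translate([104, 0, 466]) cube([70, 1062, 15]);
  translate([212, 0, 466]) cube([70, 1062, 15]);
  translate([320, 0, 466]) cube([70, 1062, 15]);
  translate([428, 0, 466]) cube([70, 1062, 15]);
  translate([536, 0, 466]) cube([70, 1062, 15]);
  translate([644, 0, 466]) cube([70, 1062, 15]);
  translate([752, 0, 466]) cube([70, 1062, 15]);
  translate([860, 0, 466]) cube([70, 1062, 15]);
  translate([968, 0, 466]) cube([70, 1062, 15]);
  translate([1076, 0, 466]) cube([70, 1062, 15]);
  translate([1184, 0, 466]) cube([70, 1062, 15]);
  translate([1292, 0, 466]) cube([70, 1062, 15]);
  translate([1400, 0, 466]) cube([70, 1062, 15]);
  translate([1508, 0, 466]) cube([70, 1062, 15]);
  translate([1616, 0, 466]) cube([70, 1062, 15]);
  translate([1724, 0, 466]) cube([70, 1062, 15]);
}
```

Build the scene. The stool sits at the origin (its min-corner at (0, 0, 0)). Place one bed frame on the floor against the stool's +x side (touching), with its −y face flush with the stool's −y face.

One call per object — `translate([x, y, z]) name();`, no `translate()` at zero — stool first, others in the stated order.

stool();
translate([305, 0, 0]) bed_frame();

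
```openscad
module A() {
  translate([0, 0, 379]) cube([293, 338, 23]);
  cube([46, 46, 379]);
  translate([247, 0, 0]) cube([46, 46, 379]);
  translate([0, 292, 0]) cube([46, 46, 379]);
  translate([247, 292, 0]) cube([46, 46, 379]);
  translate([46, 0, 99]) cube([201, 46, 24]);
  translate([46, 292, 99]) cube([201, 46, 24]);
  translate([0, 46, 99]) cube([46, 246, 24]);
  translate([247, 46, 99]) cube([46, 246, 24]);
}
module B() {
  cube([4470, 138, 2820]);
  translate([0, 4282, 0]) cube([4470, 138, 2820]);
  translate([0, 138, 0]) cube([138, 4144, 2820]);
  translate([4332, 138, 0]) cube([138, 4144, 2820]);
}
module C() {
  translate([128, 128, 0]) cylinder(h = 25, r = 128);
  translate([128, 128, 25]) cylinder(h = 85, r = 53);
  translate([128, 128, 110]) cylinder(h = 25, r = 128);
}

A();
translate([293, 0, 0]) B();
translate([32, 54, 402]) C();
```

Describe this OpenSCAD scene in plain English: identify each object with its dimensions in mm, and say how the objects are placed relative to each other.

A is a four-legged stool. The seat is 293×338 mm, 23 mm thick, top at z = 402 mm. It stands on four square legs, each 46×46 mm in cross-section, from z = 0 to the seat underside, each flush with a corner of the seat. Four stretchers, 46 mm wide and 24 mm tall, connect adjacent legs with their undersides at z = 99 mm, each running between the inner faces of the legs it joins and aligned with the legs' outer faces on the other axis.

B is the wall frame of a small rectangular building: four walls, each 2820 mm tall and 138 mm thick, enclosing a footprint 4470 mm (x) by 4420 mm (y) outside-to-outside, with no floor or roof. The front and back walls (the −y and +y sides) span the full width; the two side walls fit between them.

C is a spool: two coaxial disc flanges of radius 128 mm and thickness 25 mm, joined by a core cylinder of radius 53 mm and height 85 mm. The lower flange rests on z = 0 and the three cylinders share a vertical axis.

The house frame is against the stool's +x side, with their −y faces flush. The spool is on top of the stool.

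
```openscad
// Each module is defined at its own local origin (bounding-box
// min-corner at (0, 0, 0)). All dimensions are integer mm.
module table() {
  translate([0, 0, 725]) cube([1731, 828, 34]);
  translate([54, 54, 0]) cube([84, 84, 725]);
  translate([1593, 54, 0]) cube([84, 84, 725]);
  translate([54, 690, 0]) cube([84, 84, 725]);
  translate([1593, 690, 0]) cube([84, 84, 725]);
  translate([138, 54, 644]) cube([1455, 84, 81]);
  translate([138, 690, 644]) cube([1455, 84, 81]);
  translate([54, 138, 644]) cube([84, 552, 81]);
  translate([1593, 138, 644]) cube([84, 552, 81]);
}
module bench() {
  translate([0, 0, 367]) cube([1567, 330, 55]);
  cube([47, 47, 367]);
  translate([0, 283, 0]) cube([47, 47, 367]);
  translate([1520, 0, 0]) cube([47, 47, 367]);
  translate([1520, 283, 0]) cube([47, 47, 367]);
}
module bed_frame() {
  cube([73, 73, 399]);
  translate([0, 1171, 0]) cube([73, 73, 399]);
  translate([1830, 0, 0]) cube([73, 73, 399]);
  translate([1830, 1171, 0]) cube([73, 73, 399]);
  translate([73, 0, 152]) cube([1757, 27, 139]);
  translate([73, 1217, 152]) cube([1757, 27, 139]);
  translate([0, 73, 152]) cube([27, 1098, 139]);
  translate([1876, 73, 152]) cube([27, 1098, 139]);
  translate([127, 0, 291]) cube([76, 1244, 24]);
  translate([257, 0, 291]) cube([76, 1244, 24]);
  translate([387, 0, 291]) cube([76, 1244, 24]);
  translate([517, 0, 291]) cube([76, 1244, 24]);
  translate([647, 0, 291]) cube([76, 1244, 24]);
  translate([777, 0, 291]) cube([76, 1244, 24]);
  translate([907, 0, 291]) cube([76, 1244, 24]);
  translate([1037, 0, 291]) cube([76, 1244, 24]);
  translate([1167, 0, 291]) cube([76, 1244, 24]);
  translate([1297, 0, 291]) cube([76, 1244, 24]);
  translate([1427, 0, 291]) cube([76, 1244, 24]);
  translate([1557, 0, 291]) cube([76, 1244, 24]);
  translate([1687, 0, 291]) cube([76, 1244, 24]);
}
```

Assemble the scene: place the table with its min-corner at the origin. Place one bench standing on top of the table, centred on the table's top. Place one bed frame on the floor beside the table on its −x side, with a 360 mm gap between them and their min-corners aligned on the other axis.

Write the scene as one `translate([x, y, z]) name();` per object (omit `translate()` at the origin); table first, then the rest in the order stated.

table();
translate([82, 249, 759]) bench();
translate([-2263, 0, 0]) bed_frame();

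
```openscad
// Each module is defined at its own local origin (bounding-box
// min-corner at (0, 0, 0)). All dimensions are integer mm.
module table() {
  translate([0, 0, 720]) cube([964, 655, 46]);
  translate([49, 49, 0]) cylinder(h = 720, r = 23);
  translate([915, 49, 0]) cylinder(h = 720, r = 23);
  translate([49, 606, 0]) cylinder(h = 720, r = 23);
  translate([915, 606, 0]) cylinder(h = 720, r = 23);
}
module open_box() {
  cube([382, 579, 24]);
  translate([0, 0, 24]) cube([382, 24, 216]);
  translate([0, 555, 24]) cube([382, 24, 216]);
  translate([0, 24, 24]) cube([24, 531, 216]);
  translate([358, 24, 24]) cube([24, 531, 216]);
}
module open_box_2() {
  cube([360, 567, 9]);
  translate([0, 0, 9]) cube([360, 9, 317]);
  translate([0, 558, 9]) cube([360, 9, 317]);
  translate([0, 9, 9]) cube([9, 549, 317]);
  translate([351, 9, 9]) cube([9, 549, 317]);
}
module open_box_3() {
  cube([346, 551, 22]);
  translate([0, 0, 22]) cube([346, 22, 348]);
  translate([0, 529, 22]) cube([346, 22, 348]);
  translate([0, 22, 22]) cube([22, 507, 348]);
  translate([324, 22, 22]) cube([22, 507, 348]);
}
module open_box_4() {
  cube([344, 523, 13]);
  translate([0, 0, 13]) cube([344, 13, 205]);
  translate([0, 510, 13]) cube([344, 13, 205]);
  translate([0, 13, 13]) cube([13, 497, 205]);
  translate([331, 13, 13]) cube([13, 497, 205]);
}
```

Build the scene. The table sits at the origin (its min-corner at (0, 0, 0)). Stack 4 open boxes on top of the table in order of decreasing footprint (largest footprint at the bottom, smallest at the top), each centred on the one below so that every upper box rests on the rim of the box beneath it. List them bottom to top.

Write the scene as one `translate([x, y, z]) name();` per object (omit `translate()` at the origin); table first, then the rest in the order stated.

table();
translate([291, 38, 766]) open_box();
translate([302, 44, 1006]) open_box_2();
translate([309, 52, 1332]) open_box_3();
translate([310, 66, 1702]) open_box_4();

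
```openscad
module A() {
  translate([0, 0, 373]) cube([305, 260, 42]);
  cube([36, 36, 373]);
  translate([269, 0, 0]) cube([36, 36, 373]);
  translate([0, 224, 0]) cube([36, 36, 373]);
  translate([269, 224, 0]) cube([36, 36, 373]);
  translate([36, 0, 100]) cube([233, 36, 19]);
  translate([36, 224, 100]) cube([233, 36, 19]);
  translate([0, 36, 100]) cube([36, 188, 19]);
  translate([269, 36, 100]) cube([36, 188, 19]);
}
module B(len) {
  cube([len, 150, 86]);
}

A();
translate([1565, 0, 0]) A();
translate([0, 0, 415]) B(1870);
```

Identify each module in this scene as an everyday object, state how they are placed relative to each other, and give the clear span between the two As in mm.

Second stool starts at x = 1565; first ends at x = 305; clear span = 1565 − 305 = 1260 mm.

A is a stool. B is a beam. A beam spans the tops of two stools. The clear span between the two stools is 1260 mm.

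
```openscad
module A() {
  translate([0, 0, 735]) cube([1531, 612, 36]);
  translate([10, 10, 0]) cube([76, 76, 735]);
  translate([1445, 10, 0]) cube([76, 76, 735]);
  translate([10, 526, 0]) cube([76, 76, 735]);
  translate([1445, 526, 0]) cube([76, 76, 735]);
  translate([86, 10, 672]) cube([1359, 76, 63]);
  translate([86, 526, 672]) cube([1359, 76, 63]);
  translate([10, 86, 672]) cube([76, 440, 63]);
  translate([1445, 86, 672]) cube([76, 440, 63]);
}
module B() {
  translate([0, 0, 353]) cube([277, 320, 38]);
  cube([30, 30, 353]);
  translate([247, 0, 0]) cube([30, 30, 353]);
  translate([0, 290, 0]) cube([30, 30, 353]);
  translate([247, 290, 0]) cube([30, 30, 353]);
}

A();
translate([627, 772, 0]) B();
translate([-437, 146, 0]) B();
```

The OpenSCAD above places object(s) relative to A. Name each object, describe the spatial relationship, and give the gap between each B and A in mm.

Each stool's nearest face is 160 mm from the table's bounding box.

A is a table. B is a stool. Two stools sit around the table at the +y, −x sides. The gap between each stool and the table is 160 mm.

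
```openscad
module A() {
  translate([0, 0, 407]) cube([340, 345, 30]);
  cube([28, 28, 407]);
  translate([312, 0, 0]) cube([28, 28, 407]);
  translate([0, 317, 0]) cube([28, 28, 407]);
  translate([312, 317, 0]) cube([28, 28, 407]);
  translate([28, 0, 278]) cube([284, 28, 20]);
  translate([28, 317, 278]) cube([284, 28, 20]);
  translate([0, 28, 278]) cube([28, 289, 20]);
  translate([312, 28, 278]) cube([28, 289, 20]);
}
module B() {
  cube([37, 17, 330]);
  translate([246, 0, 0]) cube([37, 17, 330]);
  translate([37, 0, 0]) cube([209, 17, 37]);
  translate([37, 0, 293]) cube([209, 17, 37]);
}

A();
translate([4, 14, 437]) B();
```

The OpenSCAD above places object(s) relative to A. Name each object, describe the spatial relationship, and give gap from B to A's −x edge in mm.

A is a stool. B is a picture frame. The picture frame is on top of the stool. The gap from the picture frame to the stool's −x edge is 4 mm.

The picture frame's min-x is at 4; the stool's min-x is 0; gap = 4 mm.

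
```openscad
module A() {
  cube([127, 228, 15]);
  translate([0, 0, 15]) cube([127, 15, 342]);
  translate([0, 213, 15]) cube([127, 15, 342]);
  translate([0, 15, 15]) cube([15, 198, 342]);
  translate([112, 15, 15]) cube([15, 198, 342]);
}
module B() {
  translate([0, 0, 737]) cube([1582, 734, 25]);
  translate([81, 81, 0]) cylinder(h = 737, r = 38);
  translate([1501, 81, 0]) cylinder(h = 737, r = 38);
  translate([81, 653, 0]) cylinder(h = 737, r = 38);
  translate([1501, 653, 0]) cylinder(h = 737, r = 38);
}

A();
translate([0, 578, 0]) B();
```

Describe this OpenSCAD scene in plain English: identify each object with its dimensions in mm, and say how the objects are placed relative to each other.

A is an open storage box with external size 127×228×357 mm and wall thickness 15 mm (the base is also 15 mm thick). The base covers the whole footprint; the four walls stand on the base, with the y-facing walls full-width and the x-facing walls fitting between their inner faces.

B is a rectangular dining table. The top is 1582×734×25 mm with its upper surface at z = 762 mm. It stands on four round legs of 76 mm diameter, each leg's bounding box inset 43 mm from the nearest pair of top edges, running from the floor to the underside of the top.

The table is on the floor beside the open box on its +y side.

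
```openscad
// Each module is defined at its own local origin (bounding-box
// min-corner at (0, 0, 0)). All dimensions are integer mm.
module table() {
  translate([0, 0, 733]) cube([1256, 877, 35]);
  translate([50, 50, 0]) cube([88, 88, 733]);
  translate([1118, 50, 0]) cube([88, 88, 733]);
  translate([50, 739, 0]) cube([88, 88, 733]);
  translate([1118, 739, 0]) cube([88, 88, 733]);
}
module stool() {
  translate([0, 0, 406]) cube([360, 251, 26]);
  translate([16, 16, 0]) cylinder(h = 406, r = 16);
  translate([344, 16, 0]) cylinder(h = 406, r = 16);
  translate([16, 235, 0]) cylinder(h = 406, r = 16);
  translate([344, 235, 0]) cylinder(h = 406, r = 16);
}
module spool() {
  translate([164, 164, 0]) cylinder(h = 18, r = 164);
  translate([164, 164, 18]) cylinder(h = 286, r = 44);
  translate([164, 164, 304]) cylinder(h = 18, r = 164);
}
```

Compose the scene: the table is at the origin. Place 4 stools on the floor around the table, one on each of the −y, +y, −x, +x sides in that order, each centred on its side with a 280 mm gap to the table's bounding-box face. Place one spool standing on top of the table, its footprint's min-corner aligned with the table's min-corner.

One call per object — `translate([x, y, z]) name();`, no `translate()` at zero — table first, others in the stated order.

table();
translate([448, -531, 0]) stool();
translate([448, 1157, 0]) stool();
translate([-640, 313, 0]) stool();
translate([1536, 313, 0]) stool();
translate([0, 0, 768]) spool();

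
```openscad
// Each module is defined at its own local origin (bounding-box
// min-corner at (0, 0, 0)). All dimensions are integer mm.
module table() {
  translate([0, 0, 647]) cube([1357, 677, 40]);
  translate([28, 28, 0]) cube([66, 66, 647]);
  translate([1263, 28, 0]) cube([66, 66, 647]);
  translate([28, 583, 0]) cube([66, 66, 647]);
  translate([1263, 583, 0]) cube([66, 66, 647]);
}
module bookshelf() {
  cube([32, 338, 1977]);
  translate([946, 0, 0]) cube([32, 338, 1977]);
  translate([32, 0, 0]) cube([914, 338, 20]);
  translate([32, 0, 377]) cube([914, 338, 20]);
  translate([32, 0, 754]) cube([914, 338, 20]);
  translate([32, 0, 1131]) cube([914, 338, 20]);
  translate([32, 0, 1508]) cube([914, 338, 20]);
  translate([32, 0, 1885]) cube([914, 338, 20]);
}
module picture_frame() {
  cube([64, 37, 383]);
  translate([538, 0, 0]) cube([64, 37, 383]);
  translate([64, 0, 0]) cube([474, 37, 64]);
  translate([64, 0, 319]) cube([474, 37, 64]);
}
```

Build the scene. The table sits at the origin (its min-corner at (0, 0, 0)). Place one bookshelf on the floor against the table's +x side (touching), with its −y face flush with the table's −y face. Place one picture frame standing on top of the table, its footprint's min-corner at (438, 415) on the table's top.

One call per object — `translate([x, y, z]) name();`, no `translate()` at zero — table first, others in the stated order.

table();
translate([1357, 0, 0]) bookshelf();
translate([438, 415, 687]) picture_frame();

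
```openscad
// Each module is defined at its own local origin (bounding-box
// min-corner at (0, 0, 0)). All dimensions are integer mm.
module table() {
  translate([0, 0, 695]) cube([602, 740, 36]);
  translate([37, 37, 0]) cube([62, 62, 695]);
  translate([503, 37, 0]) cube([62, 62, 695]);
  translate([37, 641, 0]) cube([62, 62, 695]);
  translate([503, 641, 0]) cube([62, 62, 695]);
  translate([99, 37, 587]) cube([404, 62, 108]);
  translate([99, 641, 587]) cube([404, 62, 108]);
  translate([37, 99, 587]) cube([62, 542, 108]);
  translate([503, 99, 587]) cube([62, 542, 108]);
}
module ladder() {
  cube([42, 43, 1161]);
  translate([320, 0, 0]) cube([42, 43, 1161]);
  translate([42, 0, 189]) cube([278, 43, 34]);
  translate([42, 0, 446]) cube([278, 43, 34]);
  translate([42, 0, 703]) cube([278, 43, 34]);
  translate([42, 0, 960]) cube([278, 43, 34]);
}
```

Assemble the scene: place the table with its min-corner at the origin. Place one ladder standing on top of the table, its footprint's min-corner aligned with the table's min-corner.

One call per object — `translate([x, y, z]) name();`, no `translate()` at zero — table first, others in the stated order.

table();
translate([0, 0, 731]) ladder();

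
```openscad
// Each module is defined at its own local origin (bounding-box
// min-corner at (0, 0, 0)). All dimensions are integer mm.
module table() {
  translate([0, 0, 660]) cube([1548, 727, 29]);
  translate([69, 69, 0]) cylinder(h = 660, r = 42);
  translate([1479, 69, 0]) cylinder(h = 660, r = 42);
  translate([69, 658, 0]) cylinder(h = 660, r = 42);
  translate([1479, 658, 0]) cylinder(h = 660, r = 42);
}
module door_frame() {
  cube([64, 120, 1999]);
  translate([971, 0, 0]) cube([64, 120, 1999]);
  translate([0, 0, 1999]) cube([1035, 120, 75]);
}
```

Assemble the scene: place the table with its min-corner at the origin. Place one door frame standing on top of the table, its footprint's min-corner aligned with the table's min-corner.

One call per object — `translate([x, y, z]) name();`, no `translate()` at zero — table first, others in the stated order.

table();
translate([0, 0, 689]) door_frame();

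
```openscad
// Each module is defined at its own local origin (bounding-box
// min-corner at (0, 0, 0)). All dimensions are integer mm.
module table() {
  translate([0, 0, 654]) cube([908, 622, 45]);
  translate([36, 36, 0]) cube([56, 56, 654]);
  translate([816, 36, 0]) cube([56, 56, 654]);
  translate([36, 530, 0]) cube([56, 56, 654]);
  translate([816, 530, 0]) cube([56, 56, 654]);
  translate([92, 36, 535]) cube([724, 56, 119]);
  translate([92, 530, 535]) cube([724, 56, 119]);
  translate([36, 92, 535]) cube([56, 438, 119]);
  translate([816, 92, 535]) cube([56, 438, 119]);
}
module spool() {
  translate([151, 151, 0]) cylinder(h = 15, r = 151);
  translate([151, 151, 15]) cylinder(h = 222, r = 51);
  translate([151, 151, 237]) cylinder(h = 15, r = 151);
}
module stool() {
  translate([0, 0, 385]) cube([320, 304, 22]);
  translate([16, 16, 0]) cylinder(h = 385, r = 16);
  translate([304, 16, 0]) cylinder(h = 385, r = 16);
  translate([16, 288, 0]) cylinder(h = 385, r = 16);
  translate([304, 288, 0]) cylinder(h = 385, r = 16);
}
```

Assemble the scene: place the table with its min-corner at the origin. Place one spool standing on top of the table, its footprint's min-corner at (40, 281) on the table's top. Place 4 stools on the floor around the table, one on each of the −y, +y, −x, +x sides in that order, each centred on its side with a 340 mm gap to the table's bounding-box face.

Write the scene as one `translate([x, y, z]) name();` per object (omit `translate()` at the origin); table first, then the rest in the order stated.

table();
translate([40, 281, 699]) spool();
translate([294, -644, 0]) stool();
translate([294, 962, 0]) stool();
translate([-660, 159, 0]) stool();
translate([1248, 159, 0]) stool();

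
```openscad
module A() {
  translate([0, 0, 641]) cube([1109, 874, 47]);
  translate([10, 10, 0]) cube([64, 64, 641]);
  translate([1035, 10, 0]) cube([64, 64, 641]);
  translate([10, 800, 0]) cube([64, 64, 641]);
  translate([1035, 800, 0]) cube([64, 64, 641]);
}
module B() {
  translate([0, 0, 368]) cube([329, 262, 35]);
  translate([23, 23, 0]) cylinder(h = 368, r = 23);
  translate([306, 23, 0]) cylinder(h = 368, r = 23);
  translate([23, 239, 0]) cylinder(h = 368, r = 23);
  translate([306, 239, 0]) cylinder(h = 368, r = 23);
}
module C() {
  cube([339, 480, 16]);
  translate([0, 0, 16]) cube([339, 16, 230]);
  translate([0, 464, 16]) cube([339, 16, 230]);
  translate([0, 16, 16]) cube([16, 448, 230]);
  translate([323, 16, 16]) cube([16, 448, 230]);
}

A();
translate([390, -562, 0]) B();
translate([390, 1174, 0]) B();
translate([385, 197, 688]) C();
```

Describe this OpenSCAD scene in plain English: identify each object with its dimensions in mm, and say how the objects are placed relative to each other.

A is a table with a 1109×874 mm rectangular top, 47 mm thick, top surface at z = 688 mm, supported by four 64×64 mm square legs, each inset 10 mm from the nearest pair of top edges, running from the floor.

B is a four-legged stool. The seat is 329×262 mm, 35 mm thick, top at z = 403 mm. It stands on four round legs, each 46 mm in diameter, from z = 0 to the seat underside, each leg's axis is inset half a diameter from the nearest pair of seat edges (so the leg's bounding box is flush with the corner).

C is an open-topped rectangular box: outside dimensions 339×480×246 mm, with a uniform wall and base thickness of 16 mm. The base is a full 339×480 slab on the floor; four walls sit on top of the base. The front and back walls (the −y and +y sides) span the full width; the two side walls fit between them.

Two stools sit around the table at the −y, +y sides. The open box is on top of the table, centred.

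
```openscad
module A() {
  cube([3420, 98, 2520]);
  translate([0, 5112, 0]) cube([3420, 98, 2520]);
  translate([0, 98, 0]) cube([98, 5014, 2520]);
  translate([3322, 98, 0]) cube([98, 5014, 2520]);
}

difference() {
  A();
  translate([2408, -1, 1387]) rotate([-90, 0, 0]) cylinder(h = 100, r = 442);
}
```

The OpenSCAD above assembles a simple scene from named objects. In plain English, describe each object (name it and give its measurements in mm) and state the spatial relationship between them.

A is a box-shaped house frame (walls only): outside footprint 3420×5210 mm, wall height 2520 mm, wall thickness 98 mm. The two y-facing walls run the full x-width; the two x-facing walls fit between the inner faces of the y-facing walls.

The house frame has a circular hole of radius 442 mm through its front wall, centred at (x = 2408, z = 1387).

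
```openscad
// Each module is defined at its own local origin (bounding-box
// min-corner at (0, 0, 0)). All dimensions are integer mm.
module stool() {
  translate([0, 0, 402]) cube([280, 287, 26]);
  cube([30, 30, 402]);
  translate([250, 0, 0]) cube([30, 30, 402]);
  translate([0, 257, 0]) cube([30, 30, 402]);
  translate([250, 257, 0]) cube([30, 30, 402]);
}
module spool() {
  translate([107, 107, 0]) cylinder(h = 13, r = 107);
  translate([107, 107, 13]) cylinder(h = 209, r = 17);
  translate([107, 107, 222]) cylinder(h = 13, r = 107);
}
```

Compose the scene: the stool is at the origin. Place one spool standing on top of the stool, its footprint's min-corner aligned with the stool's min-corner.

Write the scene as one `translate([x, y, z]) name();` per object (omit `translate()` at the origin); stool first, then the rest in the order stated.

stool();
translate([0, 0, 428]) spool();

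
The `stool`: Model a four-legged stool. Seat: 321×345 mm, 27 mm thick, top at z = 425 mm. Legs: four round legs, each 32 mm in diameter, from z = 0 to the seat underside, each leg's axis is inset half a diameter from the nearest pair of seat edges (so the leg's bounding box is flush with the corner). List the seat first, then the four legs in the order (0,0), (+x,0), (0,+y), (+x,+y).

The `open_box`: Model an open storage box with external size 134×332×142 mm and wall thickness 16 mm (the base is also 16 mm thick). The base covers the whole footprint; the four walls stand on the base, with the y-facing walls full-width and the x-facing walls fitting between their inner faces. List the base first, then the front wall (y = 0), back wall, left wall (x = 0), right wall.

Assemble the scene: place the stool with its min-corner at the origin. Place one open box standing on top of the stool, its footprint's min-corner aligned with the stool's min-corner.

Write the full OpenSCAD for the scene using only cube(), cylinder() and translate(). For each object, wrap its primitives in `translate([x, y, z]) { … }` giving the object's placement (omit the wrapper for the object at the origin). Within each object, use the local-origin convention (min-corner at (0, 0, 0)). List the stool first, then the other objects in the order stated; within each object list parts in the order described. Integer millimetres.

translate([0, 0, 398]) cube([321, 345, 27]);
translate([16, 16, 0]) cylinder(h = 398, r = 16);
translate([305, 16, 0]) cylinder(h = 398, r = 16);
translate([16, 329, 0]) cylinder(h = 398, r = 16);
translate([305, 329, 0]) cylinder(h = 398, r = 16);
translate([0, 0, 425]) {
  cube([134, 332, 16]);
  translate([0, 0, 16]) cube([134, 16, 126]);
  translate([0, 316, 16]) cube([134, 16, 126]);
  translate([0, 16, 16]) cube([16, 300, 126]);
  translate([118, 16, 16]) cube([16, 300, 126]);
}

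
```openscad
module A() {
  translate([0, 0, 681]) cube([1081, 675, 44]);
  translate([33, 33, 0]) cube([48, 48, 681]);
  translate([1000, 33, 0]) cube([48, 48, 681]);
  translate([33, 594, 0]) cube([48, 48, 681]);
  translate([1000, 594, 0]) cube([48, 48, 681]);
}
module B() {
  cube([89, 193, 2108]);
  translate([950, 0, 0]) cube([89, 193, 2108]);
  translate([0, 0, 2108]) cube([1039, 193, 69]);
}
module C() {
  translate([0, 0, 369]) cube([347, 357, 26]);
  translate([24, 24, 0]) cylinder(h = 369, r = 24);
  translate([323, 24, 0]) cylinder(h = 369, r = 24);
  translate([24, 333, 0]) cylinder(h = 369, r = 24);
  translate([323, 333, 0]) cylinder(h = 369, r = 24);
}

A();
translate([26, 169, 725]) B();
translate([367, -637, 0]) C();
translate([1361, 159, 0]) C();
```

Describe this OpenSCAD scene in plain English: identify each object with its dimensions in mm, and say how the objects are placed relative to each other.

A is a rectangular dining table. The top is 1081×675×44 mm with its upper surface at z = 725 mm. It stands on four 48×48 mm square legs, each inset 33 mm from the nearest pair of top edges, running from the floor to the underside of the top.

B is a rectangular door frame: two vertical jambs of 89×193 mm section, 2108 mm tall, with a clear opening 861 mm wide between their inner faces. A header 69 mm tall and 193 mm deep lies on top of the jambs and spans the full outside width.

C is a four-legged stool. The seat is a 347×357×26 mm slab whose top surface is at z = 395 mm; four round legs, each 48 mm in diameter, run from the floor (z = 0) to the underside of the seat, each leg's axis is inset half a diameter from the nearest pair of seat edges (so the leg's bounding box is flush with the corner).

The door frame is on top of the table. Two stools sit around the table at the −y, +x sides.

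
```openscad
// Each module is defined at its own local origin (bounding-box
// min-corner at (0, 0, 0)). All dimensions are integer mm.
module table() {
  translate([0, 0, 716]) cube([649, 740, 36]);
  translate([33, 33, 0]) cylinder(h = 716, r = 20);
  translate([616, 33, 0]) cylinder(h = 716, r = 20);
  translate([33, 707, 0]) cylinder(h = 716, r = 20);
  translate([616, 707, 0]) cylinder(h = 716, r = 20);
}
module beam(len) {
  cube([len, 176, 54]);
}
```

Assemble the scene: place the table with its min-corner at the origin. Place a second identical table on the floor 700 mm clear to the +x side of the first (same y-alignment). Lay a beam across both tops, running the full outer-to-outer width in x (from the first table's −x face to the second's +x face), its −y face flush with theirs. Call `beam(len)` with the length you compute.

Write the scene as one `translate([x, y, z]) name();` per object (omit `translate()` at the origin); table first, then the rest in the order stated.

table();
translate([1349, 0, 0]) table();
translate([0, 0, 752]) beam(1998);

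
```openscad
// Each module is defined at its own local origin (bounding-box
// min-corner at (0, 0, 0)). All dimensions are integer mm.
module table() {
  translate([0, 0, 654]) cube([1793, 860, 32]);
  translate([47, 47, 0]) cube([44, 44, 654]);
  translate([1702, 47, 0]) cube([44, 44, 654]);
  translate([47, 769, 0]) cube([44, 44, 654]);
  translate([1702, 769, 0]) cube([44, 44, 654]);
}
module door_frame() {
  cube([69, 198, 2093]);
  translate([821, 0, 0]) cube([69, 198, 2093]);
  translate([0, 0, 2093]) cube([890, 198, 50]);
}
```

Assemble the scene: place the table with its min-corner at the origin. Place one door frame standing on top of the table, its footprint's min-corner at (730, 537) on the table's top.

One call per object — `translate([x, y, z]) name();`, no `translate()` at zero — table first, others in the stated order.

table();
translate([730, 537, 686]) door_frame();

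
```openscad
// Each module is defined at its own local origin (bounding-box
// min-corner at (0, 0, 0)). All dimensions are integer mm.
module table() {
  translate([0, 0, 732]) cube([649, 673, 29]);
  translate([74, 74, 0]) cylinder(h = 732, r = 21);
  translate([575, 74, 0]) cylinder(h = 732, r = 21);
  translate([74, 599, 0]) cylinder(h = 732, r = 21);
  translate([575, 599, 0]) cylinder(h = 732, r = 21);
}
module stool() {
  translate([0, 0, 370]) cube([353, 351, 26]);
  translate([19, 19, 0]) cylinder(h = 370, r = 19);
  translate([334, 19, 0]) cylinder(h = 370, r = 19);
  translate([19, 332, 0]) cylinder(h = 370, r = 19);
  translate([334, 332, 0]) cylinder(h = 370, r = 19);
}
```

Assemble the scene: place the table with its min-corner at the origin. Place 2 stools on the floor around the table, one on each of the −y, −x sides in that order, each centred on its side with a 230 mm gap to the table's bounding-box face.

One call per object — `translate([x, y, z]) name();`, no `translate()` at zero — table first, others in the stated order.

table();
translate([148, -581, 0]) stool();
translate([-583, 161, 0]) stool();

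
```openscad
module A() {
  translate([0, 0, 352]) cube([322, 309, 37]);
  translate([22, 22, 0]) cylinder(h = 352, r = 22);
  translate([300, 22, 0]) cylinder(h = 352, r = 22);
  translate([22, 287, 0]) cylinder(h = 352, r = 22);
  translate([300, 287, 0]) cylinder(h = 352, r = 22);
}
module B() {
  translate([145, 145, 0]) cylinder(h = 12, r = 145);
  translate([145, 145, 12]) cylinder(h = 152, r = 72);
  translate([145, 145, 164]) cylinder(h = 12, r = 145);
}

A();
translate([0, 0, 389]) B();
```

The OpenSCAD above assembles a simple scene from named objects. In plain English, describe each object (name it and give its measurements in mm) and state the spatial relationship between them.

A is a four-legged stool. The seat is 322×309 mm, 37 mm thick, top at z = 389 mm. It stands on four round legs, each 44 mm in diameter, from z = 0 to the seat underside, each leg's axis is inset half a diameter from the nearest pair of seat edges (so the leg's bounding box is flush with the corner).

B is a spool: two coaxial disc flanges of radius 145 mm and thickness 12 mm, joined by a core cylinder of radius 72 mm and height 152 mm. The lower flange rests on z = 0 and the three cylinders share a vertical axis.

The spool is on top of the stool.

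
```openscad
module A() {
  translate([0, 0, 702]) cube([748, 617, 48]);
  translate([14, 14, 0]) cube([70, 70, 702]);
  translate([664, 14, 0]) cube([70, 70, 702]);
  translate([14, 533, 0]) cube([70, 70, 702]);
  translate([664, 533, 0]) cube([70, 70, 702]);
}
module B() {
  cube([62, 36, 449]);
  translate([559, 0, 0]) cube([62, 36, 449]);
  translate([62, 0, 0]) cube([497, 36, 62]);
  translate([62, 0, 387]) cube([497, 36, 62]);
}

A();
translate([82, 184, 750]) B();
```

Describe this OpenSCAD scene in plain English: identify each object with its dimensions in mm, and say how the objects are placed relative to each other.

A is a table: top 748 mm (x) × 617 mm (y), 48 mm thick, upper face at z = 750 mm, on four 70×70 mm square legs, each inset 14 mm from the nearest pair of top edges, running from z = 0 to the bottom of the top.

B is a picture frame with a 497×325 mm rectangular opening (x by z) and a uniform 62 mm border on every side. Frame depth is 36 mm along y. It is built from two vertical stiles running the full outside height and two horizontal rails spanning the gap between the stiles.

The picture frame is on top of the table.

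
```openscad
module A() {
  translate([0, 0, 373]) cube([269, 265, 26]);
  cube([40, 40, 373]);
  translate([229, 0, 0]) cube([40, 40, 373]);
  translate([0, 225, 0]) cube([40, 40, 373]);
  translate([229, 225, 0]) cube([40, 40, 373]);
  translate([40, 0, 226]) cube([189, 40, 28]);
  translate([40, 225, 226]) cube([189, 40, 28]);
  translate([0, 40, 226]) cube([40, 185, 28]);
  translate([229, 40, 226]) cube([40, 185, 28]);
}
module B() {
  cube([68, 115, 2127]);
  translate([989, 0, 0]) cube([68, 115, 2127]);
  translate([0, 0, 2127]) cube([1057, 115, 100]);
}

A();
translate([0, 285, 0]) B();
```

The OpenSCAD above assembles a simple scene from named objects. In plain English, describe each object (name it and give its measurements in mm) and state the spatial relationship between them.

A is a four-legged stool. The seat is a 269×265×26 mm slab whose top surface is at z = 399 mm; four square legs, each 40×40 mm in cross-section, run from the floor (z = 0) to the underside of the seat, each flush with a corner of the seat. Four stretchers, 40 mm wide and 28 mm tall, connect adjacent legs with their undersides at z = 226 mm, each running between the inner faces of the legs it joins and aligned with the legs' outer faces on the other axis.

B is a door frame. The clear opening is 921 mm wide and 2127 mm high. Two 68 mm wide jambs, 115 mm deep, stand either side of the opening from the floor to the top of the opening. A 100 mm thick head sits across the top of both jambs, spanning the full outside width of the frame.

The door frame is on the floor beside the stool on its +y side.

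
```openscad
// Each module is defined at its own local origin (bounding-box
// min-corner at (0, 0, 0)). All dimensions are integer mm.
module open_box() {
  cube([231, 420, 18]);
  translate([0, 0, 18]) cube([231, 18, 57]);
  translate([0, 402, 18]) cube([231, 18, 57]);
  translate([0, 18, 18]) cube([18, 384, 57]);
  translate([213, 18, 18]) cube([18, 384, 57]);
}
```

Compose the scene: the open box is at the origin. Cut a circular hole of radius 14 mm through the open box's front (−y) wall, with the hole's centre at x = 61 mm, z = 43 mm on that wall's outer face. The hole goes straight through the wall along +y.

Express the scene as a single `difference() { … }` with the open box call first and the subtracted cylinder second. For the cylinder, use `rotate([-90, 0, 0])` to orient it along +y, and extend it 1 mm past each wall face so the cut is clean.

difference() {
  open_box();
  translate([61, -1, 43]) rotate([-90, 0, 0]) cylinder(h = 20, r = 14);
}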